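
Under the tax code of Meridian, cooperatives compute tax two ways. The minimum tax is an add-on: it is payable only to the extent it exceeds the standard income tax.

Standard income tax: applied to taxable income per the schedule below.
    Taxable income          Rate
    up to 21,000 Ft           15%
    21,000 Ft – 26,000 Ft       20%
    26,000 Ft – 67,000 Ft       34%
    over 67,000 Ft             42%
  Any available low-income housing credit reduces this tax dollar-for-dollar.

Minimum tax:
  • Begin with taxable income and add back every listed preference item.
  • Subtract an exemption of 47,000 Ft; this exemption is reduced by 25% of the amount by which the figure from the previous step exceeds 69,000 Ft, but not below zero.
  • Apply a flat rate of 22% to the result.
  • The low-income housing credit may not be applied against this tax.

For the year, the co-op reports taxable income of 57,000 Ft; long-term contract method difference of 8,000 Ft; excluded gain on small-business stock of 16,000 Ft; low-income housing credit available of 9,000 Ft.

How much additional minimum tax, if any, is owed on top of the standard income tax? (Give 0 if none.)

2,450 Ft

Standard income tax:
  21,000 Ft × 15% = 3,150 Ft
  5,000 Ft × 20% = 1,000 Ft
  31,000 Ft × 34% = 10,540 Ft
  → 14,690 Ft
  Less low-income housing credit 9,000 Ft → 5,690 Ft

Minimum tax:
  Adjusted income: 57,000 Ft + 8,000 Ft + 16,000 Ft = 81,000 Ft
  Exemption: 47,000 Ft − 25% × (81,000 Ft − 69,000 Ft) = 47,000 Ft − 3,000 Ft = 44,000 Ft
  Base: 81,000 Ft − 44,000 Ft = 37,000 Ft
  37,000 Ft × 22% = 8,140 Ft

Excess of minimum tax over standard income tax: 8,140 Ft − 5,690 Ft = 2,450 Ft.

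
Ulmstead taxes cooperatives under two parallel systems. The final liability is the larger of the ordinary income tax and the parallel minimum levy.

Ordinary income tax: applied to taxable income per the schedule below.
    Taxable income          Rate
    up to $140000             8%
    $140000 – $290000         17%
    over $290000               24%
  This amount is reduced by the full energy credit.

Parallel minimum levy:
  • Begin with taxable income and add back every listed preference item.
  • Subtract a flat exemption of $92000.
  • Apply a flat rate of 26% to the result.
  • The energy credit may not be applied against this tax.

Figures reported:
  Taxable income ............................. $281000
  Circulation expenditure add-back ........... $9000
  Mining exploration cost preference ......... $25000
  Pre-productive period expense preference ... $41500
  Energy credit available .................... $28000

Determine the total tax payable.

$68770

Parallel minimum levy:
  Adjusted income: $281000 + $9000 + $25000 + $41500 = $356500
  Less exemption $92000 → base $264500
  $264500 × 26% = $68770

Ordinary income tax:
  $140000 × 8% = $11200
  $141000 × 17% = $23970
  → $35170
  Less energy credit $28000 → $7170

$68770 > $7170, so the parallel minimum levy is the binding amount.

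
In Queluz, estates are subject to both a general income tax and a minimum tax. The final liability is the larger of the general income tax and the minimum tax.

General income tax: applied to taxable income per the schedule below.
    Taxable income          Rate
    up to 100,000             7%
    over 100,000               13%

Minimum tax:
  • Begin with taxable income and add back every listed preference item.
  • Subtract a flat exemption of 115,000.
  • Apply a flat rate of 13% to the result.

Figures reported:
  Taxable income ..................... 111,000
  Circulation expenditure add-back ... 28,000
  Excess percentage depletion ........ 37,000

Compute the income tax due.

General income tax:
  100,000 × 7% = 7,000
  11,000 × 13% = 1,430
  → 8,430

Minimum tax:
  Adjusted income: 111,000 + 28,000 + 37,000 = 176,000
  Less exemption 115,000 → base 61,000
  61,000 × 13% = 7,930

8,430 > 7,930, so the general income tax governs.

8,430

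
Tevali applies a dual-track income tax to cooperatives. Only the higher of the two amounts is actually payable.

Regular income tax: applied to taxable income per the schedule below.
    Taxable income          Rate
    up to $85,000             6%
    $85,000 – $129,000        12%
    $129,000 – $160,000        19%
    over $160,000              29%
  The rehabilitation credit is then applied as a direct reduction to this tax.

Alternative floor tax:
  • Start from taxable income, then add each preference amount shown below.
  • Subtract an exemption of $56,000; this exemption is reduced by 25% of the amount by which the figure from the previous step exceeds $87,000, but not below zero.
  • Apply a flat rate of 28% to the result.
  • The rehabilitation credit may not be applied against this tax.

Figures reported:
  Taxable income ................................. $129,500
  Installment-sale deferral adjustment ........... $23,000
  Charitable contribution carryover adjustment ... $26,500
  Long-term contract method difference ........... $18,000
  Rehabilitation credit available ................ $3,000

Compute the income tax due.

$47,180

Alternative floor tax:
  Adjusted income: $129,500 + $23,000 + $26,500 + $18,000 = $197,000
  Exemption: $56,000 − 25% × ($197,000 − $87,000) = $56,000 − $27,500 = $28,500
  Base: $197,000 − $28,500 = $168,500
  $168,500 × 28% = $47,180

Regular income tax:
  $85,000 × 6% = $5,100
  $44,000 × 12% = $5,280
  $500 × 19% = $95
  → $10,475
  Less rehabilitation credit $3,000 → $7,475

$47,180 > $7,475, so the alternative floor tax is the binding amount.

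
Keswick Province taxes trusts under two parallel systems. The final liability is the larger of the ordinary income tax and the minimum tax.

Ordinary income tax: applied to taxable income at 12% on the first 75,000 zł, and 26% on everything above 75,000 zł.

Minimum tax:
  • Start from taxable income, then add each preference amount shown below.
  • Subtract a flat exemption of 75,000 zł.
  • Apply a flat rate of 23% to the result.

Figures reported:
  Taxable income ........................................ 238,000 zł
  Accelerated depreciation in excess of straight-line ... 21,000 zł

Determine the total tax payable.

Ordinary income tax:
  75,000 zł × 12% = 9,000 zł
  163,000 zł × 26% = 42,380 zł
  → 51,380 zł

Minimum tax:
  Adjusted income: 238,000 zł + 21,000 zł = 259,000 zł
  Less exemption 75,000 zł → base 184,000 zł
  184,000 zł × 23% = 42,320 zł

51,380 zł > 42,320 zł, so the ordinary income tax governs.

51,380 zł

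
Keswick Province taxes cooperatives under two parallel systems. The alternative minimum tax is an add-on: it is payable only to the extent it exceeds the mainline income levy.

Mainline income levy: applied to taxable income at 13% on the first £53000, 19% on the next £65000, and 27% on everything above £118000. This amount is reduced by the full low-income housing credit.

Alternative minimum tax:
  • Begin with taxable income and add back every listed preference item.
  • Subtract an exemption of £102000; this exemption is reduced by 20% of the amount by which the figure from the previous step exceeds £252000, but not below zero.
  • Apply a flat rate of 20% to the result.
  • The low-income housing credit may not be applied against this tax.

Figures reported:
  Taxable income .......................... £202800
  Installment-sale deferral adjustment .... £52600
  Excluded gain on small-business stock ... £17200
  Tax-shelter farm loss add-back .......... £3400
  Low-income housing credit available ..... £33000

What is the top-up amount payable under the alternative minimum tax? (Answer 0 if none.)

Alternative minimum tax:
  Adjusted income: £202800 + £52600 + £17200 + £3400 = £276000
  Exemption: £102000 − 20% × (£276000 − £252000) = £102000 − £4800 = £97200
  Base: £276000 − £97200 = £178800
  £178800 × 20% = £35760

Mainline income levy:
  £53000 × 13% = £6890
  £65000 × 19% = £12350
  £84800 × 27% = £22896
  → £42136
  Less low-income housing credit £33000 → £9136

Excess of alternative minimum tax over mainline income levy: £35760 − £9136 = £26624.

£26624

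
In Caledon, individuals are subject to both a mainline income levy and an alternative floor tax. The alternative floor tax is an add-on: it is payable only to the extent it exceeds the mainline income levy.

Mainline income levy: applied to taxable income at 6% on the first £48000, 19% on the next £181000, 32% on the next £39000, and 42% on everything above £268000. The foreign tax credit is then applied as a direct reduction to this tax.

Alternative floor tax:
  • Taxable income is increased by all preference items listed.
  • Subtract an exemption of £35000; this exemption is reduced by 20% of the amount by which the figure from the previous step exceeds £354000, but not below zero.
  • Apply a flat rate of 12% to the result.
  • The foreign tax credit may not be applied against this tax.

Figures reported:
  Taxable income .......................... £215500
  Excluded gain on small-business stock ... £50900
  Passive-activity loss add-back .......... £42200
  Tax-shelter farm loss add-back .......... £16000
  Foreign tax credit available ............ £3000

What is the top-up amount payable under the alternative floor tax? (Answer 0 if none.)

Mainline income levy:
  £48000 × 6% = £2880
  £167500 × 19% = £31825
  → £34705
  Less foreign tax credit £3000 → £31705

Alternative floor tax:
  Adjusted income: £215500 + £50900 + £42200 + £16000 = £324600
  Exemption: £324600 ≤ £354000, so full £35000 applies
  Base: £324600 − £35000 = £289600
  £289600 × 12% = £34752

Excess of alternative floor tax over mainline income levy: £34752 − £31705 = £3047.

£3047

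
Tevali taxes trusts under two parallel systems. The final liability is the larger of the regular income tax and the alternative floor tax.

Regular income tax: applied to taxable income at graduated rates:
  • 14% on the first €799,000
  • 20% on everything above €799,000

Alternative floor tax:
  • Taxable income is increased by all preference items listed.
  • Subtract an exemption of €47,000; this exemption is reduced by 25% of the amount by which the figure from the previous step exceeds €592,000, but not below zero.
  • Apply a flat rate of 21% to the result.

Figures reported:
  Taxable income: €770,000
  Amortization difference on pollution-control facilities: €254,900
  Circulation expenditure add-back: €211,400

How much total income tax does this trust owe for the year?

€259,623

Alternative floor tax:
  Adjusted income: €770,000 + €254,900 + €211,400 = €1,236,300
  Exemption: 25% × (€1,236,300 − €592,000) = €161,075 ≥ €47,000, so the exemption is fully phased out
  Base: €1,236,300 − €0 = €1,236,300
  €1,236,300 × 21% = €259,623

Regular income tax:
  €770,000 × 14% = €107,800

€259,623 > €107,800, so the alternative floor tax is the binding amount.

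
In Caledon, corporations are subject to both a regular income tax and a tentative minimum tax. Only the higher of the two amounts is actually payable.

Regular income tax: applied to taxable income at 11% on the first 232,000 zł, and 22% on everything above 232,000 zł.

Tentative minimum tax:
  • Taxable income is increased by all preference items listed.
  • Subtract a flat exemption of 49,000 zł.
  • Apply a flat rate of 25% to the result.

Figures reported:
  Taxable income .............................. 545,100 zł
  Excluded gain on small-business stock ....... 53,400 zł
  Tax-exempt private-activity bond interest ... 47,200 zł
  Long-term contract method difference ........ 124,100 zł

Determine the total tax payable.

Regular income tax:
  232,000 zł × 11% = 25,520 zł
  313,100 zł × 22% = 68,882 zł
  → 94,402 zł

Tentative minimum tax:
  Adjusted income: 545,100 zł + 53,400 zł + 47,200 zł + 124,100 zł = 769,800 zł
  Less exemption 49,000 zł → base 720,800 zł
  720,800 zł × 25% = 180,200 zł

180,200 zł > 94,402 zł, so the tentative minimum tax is the binding amount.

180,200 zł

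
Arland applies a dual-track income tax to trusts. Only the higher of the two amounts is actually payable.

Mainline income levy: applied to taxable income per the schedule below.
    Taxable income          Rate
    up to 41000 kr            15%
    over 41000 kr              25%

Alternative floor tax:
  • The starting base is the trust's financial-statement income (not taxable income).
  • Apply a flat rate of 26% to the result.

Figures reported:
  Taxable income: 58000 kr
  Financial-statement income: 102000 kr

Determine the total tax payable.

26520 kr

Alternative floor tax:
  Base (financial-statement income): 102000 kr
  102000 kr × 26% = 26520 kr

Mainline income levy:
  41000 kr × 15% = 6150 kr
  17000 kr × 25% = 4250 kr
  → 10400 kr

26520 kr > 10400 kr, so the alternative floor tax is the binding amount.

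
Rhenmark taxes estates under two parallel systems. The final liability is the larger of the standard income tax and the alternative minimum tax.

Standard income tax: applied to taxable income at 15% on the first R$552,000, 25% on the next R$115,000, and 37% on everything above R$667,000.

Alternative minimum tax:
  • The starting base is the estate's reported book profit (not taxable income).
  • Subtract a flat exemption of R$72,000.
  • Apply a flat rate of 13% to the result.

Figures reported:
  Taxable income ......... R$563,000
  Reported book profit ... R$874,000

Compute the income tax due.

R$104,260

Standard income tax:
  R$552,000 × 15% = R$82,800
  R$11,000 × 25% = R$2,750
  → R$85,550

Alternative minimum tax:
  Base (reported book profit): R$874,000
  Less exemption R$72,000 → base R$802,000
  R$802,000 × 13% = R$104,260

R$104,260 > R$85,550, so the alternative minimum tax is the binding amount.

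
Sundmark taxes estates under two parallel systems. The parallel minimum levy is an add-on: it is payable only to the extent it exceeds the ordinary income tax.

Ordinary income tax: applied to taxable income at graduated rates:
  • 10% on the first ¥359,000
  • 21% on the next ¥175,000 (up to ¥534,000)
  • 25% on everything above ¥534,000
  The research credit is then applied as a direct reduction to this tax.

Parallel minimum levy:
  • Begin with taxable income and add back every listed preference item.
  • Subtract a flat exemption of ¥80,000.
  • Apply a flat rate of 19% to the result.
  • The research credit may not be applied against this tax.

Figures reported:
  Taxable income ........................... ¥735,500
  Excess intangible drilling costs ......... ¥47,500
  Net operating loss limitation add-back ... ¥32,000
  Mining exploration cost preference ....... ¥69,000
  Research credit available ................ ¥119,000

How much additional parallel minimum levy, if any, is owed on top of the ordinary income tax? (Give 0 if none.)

Ordinary income tax:
  ¥359,000 × 10% = ¥35,900
  ¥175,000 × 21% = ¥36,750
  ¥201,500 × 25% = ¥50,375
  → ¥123,025
  Less research credit ¥119,000 → ¥4,025

Parallel minimum levy:
  Adjusted income: ¥735,500 + ¥47,500 + ¥32,000 + ¥69,000 = ¥884,000
  Less exemption ¥80,000 → base ¥804,000
  ¥804,000 × 19% = ¥152,760

Excess of parallel minimum levy over ordinary income tax: ¥152,760 − ¥4,025 = ¥148,735.

¥148,735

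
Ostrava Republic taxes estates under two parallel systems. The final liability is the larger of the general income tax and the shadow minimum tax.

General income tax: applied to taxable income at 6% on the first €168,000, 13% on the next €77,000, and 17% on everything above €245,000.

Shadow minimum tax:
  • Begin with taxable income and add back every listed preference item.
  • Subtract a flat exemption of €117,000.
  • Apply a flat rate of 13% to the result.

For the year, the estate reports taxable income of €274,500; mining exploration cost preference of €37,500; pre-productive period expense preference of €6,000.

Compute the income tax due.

Shadow minimum tax:
  Adjusted income: €274,500 + €37,500 + €6,000 = €318,000
  Less exemption €117,000 → base €201,000
  €201,000 × 13% = €26,130

General income tax:
  €168,000 × 6% = €10,080
  €77,000 × 13% = €10,010
  €29,500 × 17% = €5,015
  → €25,105

€26,130 > €25,105, so the shadow minimum tax is the binding amount.

€26,130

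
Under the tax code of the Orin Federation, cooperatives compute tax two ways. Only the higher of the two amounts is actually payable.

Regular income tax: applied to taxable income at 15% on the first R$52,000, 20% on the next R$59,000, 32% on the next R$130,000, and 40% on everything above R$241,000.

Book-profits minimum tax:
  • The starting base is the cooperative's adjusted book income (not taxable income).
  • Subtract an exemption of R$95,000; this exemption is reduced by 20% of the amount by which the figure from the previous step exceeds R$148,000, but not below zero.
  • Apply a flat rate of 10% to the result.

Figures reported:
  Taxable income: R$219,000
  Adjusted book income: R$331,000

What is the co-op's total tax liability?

R$54,160

Book-profits minimum tax:
  Base (adjusted book income): R$331,000
  Exemption: R$95,000 − 20% × (R$331,000 − R$148,000) = R$95,000 − R$36,600 = R$58,400
  Base: R$331,000 − R$58,400 = R$272,600
  R$272,600 × 10% = R$27,260

Regular income tax:
  R$52,000 × 15% = R$7,800
  R$59,000 × 20% = R$11,800
  R$108,000 × 32% = R$34,560
  → R$54,160

R$54,160 > R$27,260, so the regular income tax governs.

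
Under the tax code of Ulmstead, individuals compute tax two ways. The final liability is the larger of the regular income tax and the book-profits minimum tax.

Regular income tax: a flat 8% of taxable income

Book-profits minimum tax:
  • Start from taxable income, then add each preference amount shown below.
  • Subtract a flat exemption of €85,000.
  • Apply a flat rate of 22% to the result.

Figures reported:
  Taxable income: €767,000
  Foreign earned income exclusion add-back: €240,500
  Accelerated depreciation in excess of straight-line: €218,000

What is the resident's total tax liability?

Book-profits minimum tax:
  Adjusted income: €767,000 + €240,500 + €218,000 = €1,225,500
  Less exemption €85,000 → base €1,140,500
  €1,140,500 × 22% = €250,910

Regular income tax:
  €767,000 × 8% = €61,360

€250,910 > €61,360, so the book-profits minimum tax is the binding amount.

€250,910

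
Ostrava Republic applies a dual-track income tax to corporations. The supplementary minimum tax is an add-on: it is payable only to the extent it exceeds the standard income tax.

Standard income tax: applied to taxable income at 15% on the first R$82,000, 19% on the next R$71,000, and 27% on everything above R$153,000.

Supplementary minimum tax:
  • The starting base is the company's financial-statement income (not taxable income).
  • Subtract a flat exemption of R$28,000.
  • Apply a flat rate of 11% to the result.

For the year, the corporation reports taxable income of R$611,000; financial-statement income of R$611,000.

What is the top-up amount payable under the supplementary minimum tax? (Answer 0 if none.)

R$0

Supplementary minimum tax:
  Base (financial-statement income): R$611,000
  Less exemption R$28,000 → base R$583,000
  R$583,000 × 11% = R$64,130

Standard income tax:
  R$82,000 × 15% = R$12,300
  R$71,000 × 19% = R$13,490
  R$458,000 × 27% = R$123,660
  → R$149,450

R$64,130 ≤ R$149,450, so no add-on is due.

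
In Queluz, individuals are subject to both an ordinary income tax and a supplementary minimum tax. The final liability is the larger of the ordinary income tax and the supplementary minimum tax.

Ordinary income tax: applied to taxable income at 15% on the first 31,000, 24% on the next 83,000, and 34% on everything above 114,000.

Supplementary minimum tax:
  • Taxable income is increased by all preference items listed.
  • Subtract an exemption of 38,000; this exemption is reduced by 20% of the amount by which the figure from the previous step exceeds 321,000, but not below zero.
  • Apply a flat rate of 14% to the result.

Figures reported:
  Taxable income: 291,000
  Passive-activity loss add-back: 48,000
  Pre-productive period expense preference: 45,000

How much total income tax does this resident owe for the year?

Ordinary income tax:
  31,000 × 15% = 4,650
  83,000 × 24% = 19,920
  177,000 × 34% = 60,180
  → 84,750

Supplementary minimum tax:
  Adjusted income: 291,000 + 48,000 + 45,000 = 384,000
  Exemption: 38,000 − 20% × (384,000 − 321,000) = 38,000 − 12,600 = 25,400
  Base: 384,000 − 25,400 = 358,600
  358,600 × 14% = 50,204

84,750 > 50,204, so the ordinary income tax governs.

84,750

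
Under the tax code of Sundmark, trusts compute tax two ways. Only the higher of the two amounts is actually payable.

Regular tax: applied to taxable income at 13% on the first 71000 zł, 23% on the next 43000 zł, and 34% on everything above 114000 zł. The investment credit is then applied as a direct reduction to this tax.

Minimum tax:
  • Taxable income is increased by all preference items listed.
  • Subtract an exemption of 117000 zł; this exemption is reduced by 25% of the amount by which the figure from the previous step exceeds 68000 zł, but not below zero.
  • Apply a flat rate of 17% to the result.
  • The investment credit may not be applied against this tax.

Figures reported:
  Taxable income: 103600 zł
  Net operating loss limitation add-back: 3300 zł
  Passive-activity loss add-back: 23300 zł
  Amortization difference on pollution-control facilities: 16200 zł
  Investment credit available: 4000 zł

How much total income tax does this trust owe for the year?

Regular tax:
  71000 zł × 13% = 9230 zł
  32600 zł × 23% = 7498 zł
  → 16728 zł
  Less investment credit 4000 zł → 12728 zł

Minimum tax:
  Adjusted income: 103600 zł + 3300 zł + 23300 zł + 16200 zł = 146400 zł
  Exemption: 117000 zł − 25% × (146400 zł − 68000 zł) = 117000 zł − 19600 zł = 97400 zł
  Base: 146400 zł − 97400 zł = 49000 zł
  49000 zł × 17% = 8330 zł

12728 zł > 8330 zł, so the regular tax governs.

12728 zł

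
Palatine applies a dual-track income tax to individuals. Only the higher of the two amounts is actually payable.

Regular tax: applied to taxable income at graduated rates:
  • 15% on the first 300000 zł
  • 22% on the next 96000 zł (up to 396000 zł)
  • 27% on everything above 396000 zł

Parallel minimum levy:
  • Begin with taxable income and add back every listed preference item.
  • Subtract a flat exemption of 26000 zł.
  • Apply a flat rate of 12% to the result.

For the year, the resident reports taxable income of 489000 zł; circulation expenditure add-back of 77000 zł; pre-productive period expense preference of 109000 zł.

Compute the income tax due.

Regular tax:
  300000 zł × 15% = 45000 zł
  96000 zł × 22% = 21120 zł
  93000 zł × 27% = 25110 zł
  → 91230 zł

Parallel minimum levy:
  Adjusted income: 489000 zł + 77000 zł + 109000 zł = 675000 zł
  Less exemption 26000 zł → base 649000 zł
  649000 zł × 12% = 77880 zł

91230 zł > 77880 zł, so the regular tax governs.

91230 zł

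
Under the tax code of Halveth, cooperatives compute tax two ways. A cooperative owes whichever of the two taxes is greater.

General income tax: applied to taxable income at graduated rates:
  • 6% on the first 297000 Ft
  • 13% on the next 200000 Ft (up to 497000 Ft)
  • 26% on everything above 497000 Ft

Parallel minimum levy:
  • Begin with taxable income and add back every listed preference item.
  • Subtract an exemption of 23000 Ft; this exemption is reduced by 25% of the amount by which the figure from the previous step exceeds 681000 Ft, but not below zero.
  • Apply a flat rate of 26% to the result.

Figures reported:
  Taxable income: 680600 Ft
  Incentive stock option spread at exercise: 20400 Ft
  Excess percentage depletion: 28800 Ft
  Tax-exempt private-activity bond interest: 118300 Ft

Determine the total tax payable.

Parallel minimum levy:
  Adjusted income: 680600 Ft + 20400 Ft + 28800 Ft + 118300 Ft = 848100 Ft
  Exemption: 25% × (848100 Ft − 681000 Ft) = 41775 Ft ≥ 23000 Ft, so the exemption is fully phased out
  Base: 848100 Ft − 0 Ft = 848100 Ft
  848100 Ft × 26% = 220506 Ft

General income tax:
  297000 Ft × 6% = 17820 Ft
  200000 Ft × 13% = 26000 Ft
  183600 Ft × 26% = 47736 Ft
  → 91556 Ft

220506 Ft > 91556 Ft, so the parallel minimum levy is the binding amount.

220506 Ft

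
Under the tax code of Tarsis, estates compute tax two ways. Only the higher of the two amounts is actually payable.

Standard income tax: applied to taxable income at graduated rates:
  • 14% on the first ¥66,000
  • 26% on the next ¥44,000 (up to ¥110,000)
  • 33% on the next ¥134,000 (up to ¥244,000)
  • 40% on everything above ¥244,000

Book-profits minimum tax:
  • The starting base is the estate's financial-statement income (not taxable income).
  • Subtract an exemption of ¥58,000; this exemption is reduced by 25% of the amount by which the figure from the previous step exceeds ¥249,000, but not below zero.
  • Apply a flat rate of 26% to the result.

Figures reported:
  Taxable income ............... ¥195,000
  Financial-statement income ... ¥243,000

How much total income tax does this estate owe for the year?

¥48,730

Book-profits minimum tax:
  Base (financial-statement income): ¥243,000
  Exemption: ¥243,000 ≤ ¥249,000, so full ¥58,000 applies
  Base: ¥243,000 − ¥58,000 = ¥185,000
  ¥185,000 × 26% = ¥48,100

Standard income tax:
  ¥66,000 × 14% = ¥9,240
  ¥44,000 × 26% = ¥11,440
  ¥85,000 × 33% = ¥28,050
  → ¥48,730

¥48,730 > ¥48,100, so the standard income tax governs.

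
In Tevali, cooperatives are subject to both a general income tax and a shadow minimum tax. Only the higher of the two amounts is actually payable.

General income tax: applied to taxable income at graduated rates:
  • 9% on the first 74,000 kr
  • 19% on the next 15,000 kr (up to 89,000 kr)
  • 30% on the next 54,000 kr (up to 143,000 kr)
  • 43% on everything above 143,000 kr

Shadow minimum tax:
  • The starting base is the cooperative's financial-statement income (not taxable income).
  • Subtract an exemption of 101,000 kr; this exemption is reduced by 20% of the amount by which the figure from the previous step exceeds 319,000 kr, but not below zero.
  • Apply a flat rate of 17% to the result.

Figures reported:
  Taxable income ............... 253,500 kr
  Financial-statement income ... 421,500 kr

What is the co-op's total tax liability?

Shadow minimum tax:
  Base (financial-statement income): 421,500 kr
  Exemption: 101,000 kr − 20% × (421,500 kr − 319,000 kr) = 101,000 kr − 20,500 kr = 80,500 kr
  Base: 421,500 kr − 80,500 kr = 341,000 kr
  341,000 kr × 17% = 57,970 kr

General income tax:
  74,000 kr × 9% = 6,660 kr
  15,000 kr × 19% = 2,850 kr
  54,000 kr × 30% = 16,200 kr
  110,500 kr × 43% = 47,515 kr
  → 73,225 kr

73,225 kr > 57,970 kr, so the general income tax governs.

73,225 kr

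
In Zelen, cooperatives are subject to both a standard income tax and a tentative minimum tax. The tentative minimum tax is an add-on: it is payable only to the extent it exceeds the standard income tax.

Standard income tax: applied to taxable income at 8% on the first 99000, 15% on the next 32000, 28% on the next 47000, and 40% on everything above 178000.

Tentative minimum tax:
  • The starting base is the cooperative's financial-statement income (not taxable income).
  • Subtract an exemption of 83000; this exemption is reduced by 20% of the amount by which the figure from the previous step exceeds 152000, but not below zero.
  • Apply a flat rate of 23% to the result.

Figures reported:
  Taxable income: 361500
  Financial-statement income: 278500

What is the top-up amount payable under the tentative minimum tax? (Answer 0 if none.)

Tentative minimum tax:
  Base (financial-statement income): 278500
  Exemption: 83000 − 20% × (278500 − 152000) = 83000 − 25300 = 57700
  Base: 278500 − 57700 = 220800
  220800 × 23% = 50784

Standard income tax:
  99000 × 8% = 7920
  32000 × 15% = 4800
  47000 × 28% = 13160
  183500 × 40% = 73400
  → 99280

50784 ≤ 99280, so no add-on is due.

0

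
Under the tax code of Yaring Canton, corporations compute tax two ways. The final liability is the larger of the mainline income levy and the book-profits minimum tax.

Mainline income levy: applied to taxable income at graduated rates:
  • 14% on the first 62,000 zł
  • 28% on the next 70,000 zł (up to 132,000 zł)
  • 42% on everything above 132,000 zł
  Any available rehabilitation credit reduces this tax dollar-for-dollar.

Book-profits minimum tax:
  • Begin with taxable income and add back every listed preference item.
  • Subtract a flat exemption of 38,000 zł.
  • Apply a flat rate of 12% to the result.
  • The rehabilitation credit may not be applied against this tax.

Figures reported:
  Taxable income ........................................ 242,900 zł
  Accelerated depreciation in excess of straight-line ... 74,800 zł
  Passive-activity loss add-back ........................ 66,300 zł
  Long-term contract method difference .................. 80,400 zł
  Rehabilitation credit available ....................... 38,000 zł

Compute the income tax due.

51,168 zł

Book-profits minimum tax:
  Adjusted income: 242,900 zł + 74,800 zł + 66,300 zł + 80,400 zł = 464,400 zł
  Less exemption 38,000 zł → base 426,400 zł
  426,400 zł × 12% = 51,168 zł

Mainline income levy:
  62,000 zł × 14% = 8,680 zł
  70,000 zł × 28% = 19,600 zł
  110,900 zł × 42% = 46,578 zł
  → 74,858 zł
  Less rehabilitation credit 38,000 zł → 36,858 zł

51,168 zł > 36,858 zł, so the book-profits minimum tax is the binding amount.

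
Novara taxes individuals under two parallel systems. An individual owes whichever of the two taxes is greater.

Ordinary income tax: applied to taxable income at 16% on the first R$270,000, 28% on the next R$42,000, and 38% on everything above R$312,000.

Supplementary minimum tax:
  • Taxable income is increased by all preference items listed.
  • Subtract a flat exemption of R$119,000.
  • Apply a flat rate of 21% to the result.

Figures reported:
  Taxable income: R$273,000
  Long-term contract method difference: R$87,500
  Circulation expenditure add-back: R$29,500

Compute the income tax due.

R$56,910

Ordinary income tax:
  R$270,000 × 16% = R$43,200
  R$3,000 × 28% = R$840
  → R$44,040

Supplementary minimum tax:
  Adjusted income: R$273,000 + R$87,500 + R$29,500 = R$390,000
  Less exemption R$119,000 → base R$271,000
  R$271,000 × 21% = R$56,910

R$56,910 > R$44,040, so the supplementary minimum tax is the binding amount.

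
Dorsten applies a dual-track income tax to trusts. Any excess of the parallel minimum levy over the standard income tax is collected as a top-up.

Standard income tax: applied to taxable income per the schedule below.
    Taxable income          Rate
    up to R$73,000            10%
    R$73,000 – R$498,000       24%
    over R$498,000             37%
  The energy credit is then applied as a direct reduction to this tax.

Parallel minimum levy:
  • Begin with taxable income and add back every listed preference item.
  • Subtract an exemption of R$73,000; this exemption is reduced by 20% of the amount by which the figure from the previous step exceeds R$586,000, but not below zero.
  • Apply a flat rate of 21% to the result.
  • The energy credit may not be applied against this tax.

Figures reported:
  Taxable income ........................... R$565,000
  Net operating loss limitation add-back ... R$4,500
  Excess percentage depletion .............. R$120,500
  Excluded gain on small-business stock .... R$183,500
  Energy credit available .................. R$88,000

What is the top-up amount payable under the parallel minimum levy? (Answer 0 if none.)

Parallel minimum levy:
  Adjusted income: R$565,000 + R$4,500 + R$120,500 + R$183,500 = R$873,500
  Exemption: R$73,000 − 20% × (R$873,500 − R$586,000) = R$73,000 − R$57,500 = R$15,500
  Base: R$873,500 − R$15,500 = R$858,000
  R$858,000 × 21% = R$180,180

Standard income tax:
  R$73,000 × 10% = R$7,300
  R$425,000 × 24% = R$102,000
  R$67,000 × 37% = R$24,790
  → R$134,090
  Less energy credit R$88,000 → R$46,090

Excess of parallel minimum levy over standard income tax: R$180,180 − R$46,090 = R$134,090.

R$134,090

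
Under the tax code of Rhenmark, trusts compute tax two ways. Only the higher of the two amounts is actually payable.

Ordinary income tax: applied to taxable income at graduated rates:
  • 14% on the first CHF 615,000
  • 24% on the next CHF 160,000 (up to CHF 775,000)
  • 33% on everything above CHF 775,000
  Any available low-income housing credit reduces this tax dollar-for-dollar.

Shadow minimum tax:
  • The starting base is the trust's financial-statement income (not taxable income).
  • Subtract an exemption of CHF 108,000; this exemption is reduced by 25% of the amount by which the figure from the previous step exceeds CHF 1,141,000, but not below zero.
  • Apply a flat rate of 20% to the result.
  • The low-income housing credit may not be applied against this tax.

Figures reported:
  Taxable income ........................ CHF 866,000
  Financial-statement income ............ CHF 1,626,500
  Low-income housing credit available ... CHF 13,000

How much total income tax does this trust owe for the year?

Shadow minimum tax:
  Base (financial-statement income): CHF 1,626,500
  Exemption: 25% × (CHF 1,626,500 − CHF 1,141,000) = CHF 121,375 ≥ CHF 108,000, so the exemption is fully phased out
  Base: CHF 1,626,500 − CHF 0 = CHF 1,626,500
  CHF 1,626,500 × 20% = CHF 325,300

Ordinary income tax:
  CHF 615,000 × 14% = CHF 86,100
  CHF 160,000 × 24% = CHF 38,400
  CHF 91,000 × 33% = CHF 30,030
  → CHF 154,530
  Less low-income housing credit CHF 13,000 → CHF 141,530

CHF 325,300 > CHF 141,530, so the shadow minimum tax is the binding amount.

CHF 325,300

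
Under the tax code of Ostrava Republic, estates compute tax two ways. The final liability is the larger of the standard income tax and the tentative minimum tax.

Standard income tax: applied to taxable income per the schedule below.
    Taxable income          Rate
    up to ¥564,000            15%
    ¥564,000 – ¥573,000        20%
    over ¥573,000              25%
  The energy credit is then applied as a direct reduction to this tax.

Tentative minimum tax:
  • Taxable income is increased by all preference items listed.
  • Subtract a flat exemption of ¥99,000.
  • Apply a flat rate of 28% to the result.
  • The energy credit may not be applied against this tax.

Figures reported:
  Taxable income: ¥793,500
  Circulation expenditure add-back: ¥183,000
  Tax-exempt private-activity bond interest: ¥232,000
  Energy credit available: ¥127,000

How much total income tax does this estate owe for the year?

Standard income tax:
  ¥564,000 × 15% = ¥84,600
  ¥9,000 × 20% = ¥1,800
  ¥220,500 × 25% = ¥55,125
  → ¥141,525
  Less energy credit ¥127,000 → ¥14,525

Tentative minimum tax:
  Adjusted income: ¥793,500 + ¥183,000 + ¥232,000 = ¥1,208,500
  Less exemption ¥99,000 → base ¥1,109,500
  ¥1,109,500 × 28% = ¥310,660

¥310,660 > ¥14,525, so the tentative minimum tax is the binding amount.

¥310,660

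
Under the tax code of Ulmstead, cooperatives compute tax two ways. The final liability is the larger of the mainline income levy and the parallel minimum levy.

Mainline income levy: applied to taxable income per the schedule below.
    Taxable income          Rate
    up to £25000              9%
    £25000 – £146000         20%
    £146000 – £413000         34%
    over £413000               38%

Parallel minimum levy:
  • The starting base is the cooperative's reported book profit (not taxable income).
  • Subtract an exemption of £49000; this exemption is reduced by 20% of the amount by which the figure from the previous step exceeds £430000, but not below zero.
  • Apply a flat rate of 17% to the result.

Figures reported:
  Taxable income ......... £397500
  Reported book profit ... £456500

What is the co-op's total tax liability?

£111960

Mainline income levy:
  £25000 × 9% = £2250
  £121000 × 20% = £24200
  £251500 × 34% = £85510
  → £111960

Parallel minimum levy:
  Base (reported book profit): £456500
  Exemption: £49000 − 20% × (£456500 − £430000) = £49000 − £5300 = £43700
  Base: £456500 − £43700 = £412800
  £412800 × 17% = £70176

£111960 > £70176, so the mainline income levy governs.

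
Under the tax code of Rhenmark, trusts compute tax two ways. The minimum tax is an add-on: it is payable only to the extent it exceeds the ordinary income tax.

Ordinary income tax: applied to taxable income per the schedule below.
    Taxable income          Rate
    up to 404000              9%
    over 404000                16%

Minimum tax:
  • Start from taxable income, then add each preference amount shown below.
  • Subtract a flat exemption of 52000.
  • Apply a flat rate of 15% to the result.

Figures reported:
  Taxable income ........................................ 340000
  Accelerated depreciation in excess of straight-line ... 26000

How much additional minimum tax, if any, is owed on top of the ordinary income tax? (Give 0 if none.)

Minimum tax:
  Adjusted income: 340000 + 26000 = 366000
  Less exemption 52000 → base 314000
  314000 × 15% = 47100

Ordinary income tax:
  340000 × 9% = 30600

Excess of minimum tax over ordinary income tax: 47100 − 30600 = 16500.

16500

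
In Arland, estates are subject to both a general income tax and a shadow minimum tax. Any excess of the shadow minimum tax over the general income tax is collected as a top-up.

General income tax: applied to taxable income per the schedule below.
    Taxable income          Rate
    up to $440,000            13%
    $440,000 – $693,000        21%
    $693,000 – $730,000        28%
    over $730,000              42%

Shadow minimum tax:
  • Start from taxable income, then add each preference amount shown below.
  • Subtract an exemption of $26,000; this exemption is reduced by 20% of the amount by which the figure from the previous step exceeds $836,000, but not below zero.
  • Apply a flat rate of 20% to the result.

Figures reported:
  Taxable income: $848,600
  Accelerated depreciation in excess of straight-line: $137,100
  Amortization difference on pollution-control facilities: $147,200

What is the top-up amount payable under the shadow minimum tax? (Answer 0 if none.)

Shadow minimum tax:
  Adjusted income: $848,600 + $137,100 + $147,200 = $1,132,900
  Exemption: 20% × ($1,132,900 − $836,000) = $59,380 ≥ $26,000, so the exemption is fully phased out
  Base: $1,132,900 − $0 = $1,132,900
  $1,132,900 × 20% = $226,580

General income tax:
  $440,000 × 13% = $57,200
  $253,000 × 21% = $53,130
  $37,000 × 28% = $10,360
  $118,600 × 42% = $49,812
  → $170,502

Excess of shadow minimum tax over general income tax: $226,580 − $170,502 = $56,078.

$56,078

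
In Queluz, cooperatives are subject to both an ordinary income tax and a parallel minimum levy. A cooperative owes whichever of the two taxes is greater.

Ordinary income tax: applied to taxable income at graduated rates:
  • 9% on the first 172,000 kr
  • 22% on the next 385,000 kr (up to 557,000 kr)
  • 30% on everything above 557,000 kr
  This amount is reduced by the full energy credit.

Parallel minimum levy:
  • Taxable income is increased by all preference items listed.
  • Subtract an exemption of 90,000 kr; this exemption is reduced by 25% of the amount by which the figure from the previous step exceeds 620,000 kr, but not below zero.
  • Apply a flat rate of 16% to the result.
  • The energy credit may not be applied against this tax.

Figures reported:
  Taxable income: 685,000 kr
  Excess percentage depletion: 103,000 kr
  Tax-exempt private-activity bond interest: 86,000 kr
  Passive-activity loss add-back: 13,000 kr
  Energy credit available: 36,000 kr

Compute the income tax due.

138,200 kr

Parallel minimum levy:
  Adjusted income: 685,000 kr + 103,000 kr + 86,000 kr + 13,000 kr = 887,000 kr
  Exemption: 90,000 kr − 25% × (887,000 kr − 620,000 kr) = 90,000 kr − 66,750 kr = 23,250 kr
  Base: 887,000 kr − 23,250 kr = 863,750 kr
  863,750 kr × 16% = 138,200 kr

Ordinary income tax:
  172,000 kr × 9% = 15,480 kr
  385,000 kr × 22% = 84,700 kr
  128,000 kr × 30% = 38,400 kr
  → 138,580 kr
  Less energy credit 36,000 kr → 102,580 kr

138,200 kr > 102,580 kr, so the parallel minimum levy is the binding amount.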